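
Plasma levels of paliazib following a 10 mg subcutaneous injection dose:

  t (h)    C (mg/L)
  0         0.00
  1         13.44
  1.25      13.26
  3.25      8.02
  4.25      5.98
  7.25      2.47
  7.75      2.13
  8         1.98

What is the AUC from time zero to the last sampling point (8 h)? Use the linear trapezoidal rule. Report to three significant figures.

Trapezoidal AUC_0→8:
  [0→1]: (0.00+13.44)/2 × 1 = 6.72
  [1→1.25]: (13.44+13.26)/2 × 0.25 = 3.3375
  [1.25→3.25]: (13.26+8.02)/2 × 2 = 21.28
  [3.25→4.25]: (8.02+5.98)/2 × 1 = 7.0
  [4.25→7.25]: (5.98+2.47)/2 × 3 = 12.675
  [7.25→7.75]: (2.47+2.13)/2 × 0.5 = 1.15
  [7.75→8]: (2.13+1.98)/2 × 0.25 = 0.51375
  Sum = 52.67625 mg/L·h

AUC = 52.7 mg/L·h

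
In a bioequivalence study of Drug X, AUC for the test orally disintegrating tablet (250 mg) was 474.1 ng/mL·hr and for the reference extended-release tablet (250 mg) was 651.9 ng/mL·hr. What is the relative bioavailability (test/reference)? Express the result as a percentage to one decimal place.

F_rel = 72.7%

F_rel = (AUC_test/D_test) / (AUC_ref/D_ref)
      = (474.1/250) / (651.9/250)
      = 1.8964 / 2.6076 = 0.7273 = 72.73%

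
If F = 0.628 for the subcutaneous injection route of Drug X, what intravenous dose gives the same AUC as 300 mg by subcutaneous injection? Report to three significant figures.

D_iv = 188 mg

Systemic exposure from an extravascular dose = F × D_ev, so the equivalent IV dose is F × D_ev.
D_iv = F × D_ev = 0.628 × 300 = 188.4 mg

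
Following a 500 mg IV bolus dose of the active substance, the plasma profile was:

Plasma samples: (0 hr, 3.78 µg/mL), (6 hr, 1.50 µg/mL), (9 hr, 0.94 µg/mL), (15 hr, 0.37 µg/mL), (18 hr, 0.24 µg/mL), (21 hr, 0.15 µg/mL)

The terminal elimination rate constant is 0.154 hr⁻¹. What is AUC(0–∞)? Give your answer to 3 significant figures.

AUC = 25.9 µg/mL·hr

Trapezoidal AUC_0→21:
  [0→6]: (3.78+1.50)/2 × 6 = 15.84
  [6→9]: (1.50+0.94)/2 × 3 = 3.66
  [9→15]: (0.94+0.37)/2 × 6 = 3.93
  [15→18]: (0.37+0.24)/2 × 3 = 0.915
  [18→21]: (0.24+0.15)/2 × 3 = 0.585
  Sum = 24.93 µg/mL·hr
Extrapolated tail: C_last / k_e = 0.15 / 0.154 = 0.974
AUC_0→∞ = 24.93 + 0.974 = 25.904 µg/mL·hr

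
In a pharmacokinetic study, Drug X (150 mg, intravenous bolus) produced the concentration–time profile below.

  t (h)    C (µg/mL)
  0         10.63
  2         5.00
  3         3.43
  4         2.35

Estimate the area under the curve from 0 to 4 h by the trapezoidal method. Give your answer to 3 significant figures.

Trapezoidal AUC_0→4:
  [0→2]: (10.63+5.00)/2 × 2 = 15.63
  [2→3]: (5.00+3.43)/2 × 1 = 4.215
  [3→4]: (3.43+2.35)/2 × 1 = 2.89
  Sum = 22.735 µg/mL·h

AUC = 22.7 µg/mL·h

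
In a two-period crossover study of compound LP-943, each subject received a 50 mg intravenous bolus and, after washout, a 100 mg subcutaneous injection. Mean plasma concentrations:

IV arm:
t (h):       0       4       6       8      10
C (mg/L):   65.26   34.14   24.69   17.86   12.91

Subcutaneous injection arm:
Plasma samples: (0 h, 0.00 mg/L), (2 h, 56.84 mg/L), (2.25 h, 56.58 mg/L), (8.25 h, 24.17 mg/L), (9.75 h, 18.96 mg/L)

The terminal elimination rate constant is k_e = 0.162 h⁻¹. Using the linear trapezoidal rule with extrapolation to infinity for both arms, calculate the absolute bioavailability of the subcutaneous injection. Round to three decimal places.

F = 0.563

Trapezoidal AUC_0→10 (IV):
  [0→4]: (65.26+34.14)/2 × 4 = 198.8
  [4→6]: (34.14+24.69)/2 × 2 = 58.83
  [6→8]: (24.69+17.86)/2 × 2 = 42.55
  [8→10]: (17.86+12.91)/2 × 2 = 30.77
  Sum = 330.95 mg/L·h
IV tail: 12.91/0.162 = 79.691; AUC_iv,0→∞ = 330.95 + 79.691 = 410.641 mg/L·h
Trapezoidal AUC_0→9.75 (subcutaneous injection):
  [0→2]: (0.00+56.84)/2 × 2 = 56.84
  [2→2.25]: (56.84+56.58)/2 × 0.25 = 14.1775
  [2.25→8.25]: (56.58+24.17)/2 × 6 = 242.25
  [8.25→9.75]: (24.17+18.96)/2 × 1.5 = 32.3475
  Sum = 345.615 mg/L·h
subcutaneous injection tail: 18.96/0.162 = 117.037; AUC_ev,0→∞ = 345.615 + 117.037 = 462.652 mg/L·h
F = (AUC_ev/D_ev)/(AUC_iv/D_iv) = (462.652/100)/(410.641/50) = 4.62652/8.21282 = 0.5633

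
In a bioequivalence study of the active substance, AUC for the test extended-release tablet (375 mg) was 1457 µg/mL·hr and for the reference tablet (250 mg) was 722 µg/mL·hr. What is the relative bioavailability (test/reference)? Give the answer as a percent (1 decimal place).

F_rel = 134.5%

F_rel = (AUC_test/D_test) / (AUC_ref/D_ref)
      = (1457/375) / (722/250)
      = 3.88533 / 2.888 = 1.3453 = 134.53%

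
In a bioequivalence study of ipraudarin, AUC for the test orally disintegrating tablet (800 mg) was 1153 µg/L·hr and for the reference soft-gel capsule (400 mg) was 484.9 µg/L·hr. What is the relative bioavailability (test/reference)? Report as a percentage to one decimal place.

F_rel = (AUC_test/D_test) / (AUC_ref/D_ref)
      = (1153/800) / (484.9/400)
      = 1.44125 / 1.21225 = 1.1889 = 118.89%

F_rel = 118.9%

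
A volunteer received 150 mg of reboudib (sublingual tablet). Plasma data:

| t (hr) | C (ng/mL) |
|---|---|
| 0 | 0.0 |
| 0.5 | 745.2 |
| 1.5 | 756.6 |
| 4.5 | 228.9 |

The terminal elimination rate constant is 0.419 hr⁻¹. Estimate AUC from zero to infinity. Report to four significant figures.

AUC = 2962 ng/mL·hr

Trapezoidal AUC_0→4.5:
  [0→0.5]: (0.0+745.2)/2 × 0.5 = 186.3
  [0.5→1.5]: (745.2+756.6)/2 × 1 = 750.9
  [1.5→4.5]: (756.6+228.9)/2 × 3 = 1478.25
  Sum = 2415.45 ng/mL·hr
Extrapolated tail: C_last / k_e = 228.9 / 0.419 = 546.301
AUC_0→∞ = 2415.45 + 546.301 = 2961.751 ng/mL·hr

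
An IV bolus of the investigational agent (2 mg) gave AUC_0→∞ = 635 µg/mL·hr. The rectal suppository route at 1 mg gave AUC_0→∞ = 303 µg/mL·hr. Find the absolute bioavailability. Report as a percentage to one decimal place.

F = (AUC_ev / D_ev) / (AUC_iv / D_iv)
  = (303/1) / (635/2)
  = 303 / 317.5 = 0.9543
  = 95.43%

F = 95.4%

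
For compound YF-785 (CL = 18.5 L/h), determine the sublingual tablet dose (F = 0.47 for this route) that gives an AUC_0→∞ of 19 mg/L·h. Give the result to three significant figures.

Dose = CL × AUC_0→∞ / F
     = 18.5 × 19 / 0.47 = 747.872 mg

Dose = 748 mg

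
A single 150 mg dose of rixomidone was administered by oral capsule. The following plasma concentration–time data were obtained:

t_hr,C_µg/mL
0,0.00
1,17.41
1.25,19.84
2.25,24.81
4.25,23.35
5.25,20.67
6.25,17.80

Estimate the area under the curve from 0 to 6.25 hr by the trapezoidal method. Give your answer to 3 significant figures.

Trapezoidal AUC_0→6.25:
  [0→1]: (0.00+17.41)/2 × 1 = 8.705
  [1→1.25]: (17.41+19.84)/2 × 0.25 = 4.65625
  [1.25→2.25]: (19.84+24.81)/2 × 1 = 22.325
  [2.25→4.25]: (24.81+23.35)/2 × 2 = 48.16
  [4.25→5.25]: (23.35+20.67)/2 × 1 = 22.01
  [5.25→6.25]: (20.67+17.80)/2 × 1 = 19.235
  Sum = 125.09125 µg/mL·hr

AUC = 125 µg/mL·hr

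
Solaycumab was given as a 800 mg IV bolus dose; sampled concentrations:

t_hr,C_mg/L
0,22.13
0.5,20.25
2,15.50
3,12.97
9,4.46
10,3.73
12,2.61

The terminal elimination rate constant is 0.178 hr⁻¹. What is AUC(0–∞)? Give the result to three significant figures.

Trapezoidal AUC_0→12:
  [0→0.5]: (22.13+20.25)/2 × 0.5 = 10.595
  [0.5→2]: (20.25+15.50)/2 × 1.5 = 26.8125
  [2→3]: (15.50+12.97)/2 × 1 = 14.235
  [3→9]: (12.97+4.46)/2 × 6 = 52.29
  [9→10]: (4.46+3.73)/2 × 1 = 4.095
  [10→12]: (3.73+2.61)/2 × 2 = 6.34
  Sum = 114.3675 mg/L·hr
Extrapolated tail: C_last / k_e = 2.61 / 0.178 = 14.663
AUC_0→∞ = 114.3675 + 14.663 = 129.0305 mg/L·hr

AUC = 129 mg/L·hr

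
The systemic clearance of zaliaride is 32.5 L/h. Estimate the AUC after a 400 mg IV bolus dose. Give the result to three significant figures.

AUC_0→∞ = Dose_iv / CL
        = 400 / 32.5 = 12.3077 mg/L·h

AUC = 12.3 mg/L·h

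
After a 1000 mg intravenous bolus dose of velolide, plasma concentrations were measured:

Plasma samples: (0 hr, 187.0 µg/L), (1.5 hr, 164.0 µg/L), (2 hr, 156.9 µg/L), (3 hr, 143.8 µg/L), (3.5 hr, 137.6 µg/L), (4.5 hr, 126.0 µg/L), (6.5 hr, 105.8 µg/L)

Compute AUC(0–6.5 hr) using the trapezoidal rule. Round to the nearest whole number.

AUC = 928 µg/L·hr

Trapezoidal AUC_0→6.5:
  [0→1.5]: (187.0+164.0)/2 × 1.5 = 263.25
  [1.5→2]: (164.0+156.9)/2 × 0.5 = 80.225
  [2→3]: (156.9+143.8)/2 × 1 = 150.35
  [3→3.5]: (143.8+137.6)/2 × 0.5 = 70.35
  [3.5→4.5]: (137.6+126.0)/2 × 1 = 131.8
  [4.5→6.5]: (126.0+105.8)/2 × 2 = 231.8
  Sum = 927.775 µg/L·hr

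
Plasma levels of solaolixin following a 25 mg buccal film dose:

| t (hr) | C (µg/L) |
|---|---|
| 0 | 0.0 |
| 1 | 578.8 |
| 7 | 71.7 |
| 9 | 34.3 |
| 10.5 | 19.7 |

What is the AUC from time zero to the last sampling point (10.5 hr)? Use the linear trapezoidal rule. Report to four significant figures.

Trapezoidal AUC_0→10.5:
  [0→1]: (0.0+578.8)/2 × 1 = 289.4
  [1→7]: (578.8+71.7)/2 × 6 = 1951.5
  [7→9]: (71.7+34.3)/2 × 2 = 106.0
  [9→10.5]: (34.3+19.7)/2 × 1.5 = 40.5
  Sum = 2387.4 µg/L·hr

AUC = 2387 µg/L·hr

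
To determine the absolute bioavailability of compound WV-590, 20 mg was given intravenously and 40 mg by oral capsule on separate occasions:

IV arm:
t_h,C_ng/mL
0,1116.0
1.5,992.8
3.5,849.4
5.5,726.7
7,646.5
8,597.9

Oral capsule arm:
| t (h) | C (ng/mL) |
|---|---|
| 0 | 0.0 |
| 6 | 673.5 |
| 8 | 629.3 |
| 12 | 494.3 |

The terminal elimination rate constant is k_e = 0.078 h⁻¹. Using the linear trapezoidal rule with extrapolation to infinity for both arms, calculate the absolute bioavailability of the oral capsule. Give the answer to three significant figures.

F = 0.416

Trapezoidal AUC_0→8 (IV):
  [0→1.5]: (1116.0+992.8)/2 × 1.5 = 1581.6
  [1.5→3.5]: (992.8+849.4)/2 × 2 = 1842.2
  [3.5→5.5]: (849.4+726.7)/2 × 2 = 1576.1
  [5.5→7]: (726.7+646.5)/2 × 1.5 = 1029.9
  [7→8]: (646.5+597.9)/2 × 1 = 622.2
  Sum = 6652.0 ng/mL·h
IV tail: 597.9/0.078 = 7665.385; AUC_iv,0→∞ = 6652.0 + 7665.385 = 14317.385 ng/mL·h
Trapezoidal AUC_0→12 (oral capsule):
  [0→6]: (0.0+673.5)/2 × 6 = 2020.5
  [6→8]: (673.5+629.3)/2 × 2 = 1302.8
  [8→12]: (629.3+494.3)/2 × 4 = 2247.2
  Sum = 5570.5 ng/mL·h
oral capsule tail: 494.3/0.078 = 6337.179; AUC_ev,0→∞ = 5570.5 + 6337.179 = 11907.679 ng/mL·h
F = (AUC_ev/D_ev)/(AUC_iv/D_iv) = (11907.679/40)/(14317.385/20) = 297.692/715.86925 = 0.4158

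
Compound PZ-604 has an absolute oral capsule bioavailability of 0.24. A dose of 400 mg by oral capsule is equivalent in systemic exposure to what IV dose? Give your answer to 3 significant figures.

Systemic exposure from an extravascular dose = F × D_ev, so the equivalent IV dose is F × D_ev.
D_iv = F × D_ev = 0.24 × 400 = 96 mg

D_iv = 96.0 mg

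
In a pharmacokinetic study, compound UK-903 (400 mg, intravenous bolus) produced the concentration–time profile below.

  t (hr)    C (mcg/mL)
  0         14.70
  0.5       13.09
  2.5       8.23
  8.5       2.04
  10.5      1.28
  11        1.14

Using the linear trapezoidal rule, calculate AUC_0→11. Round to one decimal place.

AUC = 63.0 mcg/mL·hr

Trapezoidal AUC_0→11:
  [0→0.5]: (14.70+13.09)/2 × 0.5 = 6.9475
  [0.5→2.5]: (13.09+8.23)/2 × 2 = 21.32
  [2.5→8.5]: (8.23+2.04)/2 × 6 = 30.81
  [8.5→10.5]: (2.04+1.28)/2 × 2 = 3.32
  [10.5→11]: (1.28+1.14)/2 × 0.5 = 0.605
  Sum = 63.0025 mcg/mL·hr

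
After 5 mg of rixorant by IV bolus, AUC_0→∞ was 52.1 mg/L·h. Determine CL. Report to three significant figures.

CL = Dose_iv / AUC_0→∞
   = 5 / 52.1 = 0.0959693 L/h

CL = 0.0960 L/h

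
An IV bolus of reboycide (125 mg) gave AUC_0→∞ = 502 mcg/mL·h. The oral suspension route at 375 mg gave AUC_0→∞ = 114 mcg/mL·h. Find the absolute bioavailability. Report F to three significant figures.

F = 0.0757

F = (AUC_ev / D_ev) / (AUC_iv / D_iv)
  = (114/375) / (502/125)
  = 0.304 / 4.016 = 0.0757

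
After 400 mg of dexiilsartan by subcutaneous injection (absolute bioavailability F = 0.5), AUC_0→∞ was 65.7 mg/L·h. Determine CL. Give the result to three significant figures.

CL = F × Dose / AUC_0→∞
   = 0.5 × 400 / 65.7 = 3.04414 L/h

CL = 3.04 L/h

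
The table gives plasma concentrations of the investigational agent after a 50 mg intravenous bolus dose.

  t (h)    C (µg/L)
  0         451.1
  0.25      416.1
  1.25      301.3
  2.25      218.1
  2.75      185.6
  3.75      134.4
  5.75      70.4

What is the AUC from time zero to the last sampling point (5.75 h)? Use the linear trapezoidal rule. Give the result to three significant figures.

Trapezoidal AUC_0→5.75:
  [0→0.25]: (451.1+416.1)/2 × 0.25 = 108.4
  [0.25→1.25]: (416.1+301.3)/2 × 1 = 358.7
  [1.25→2.25]: (301.3+218.1)/2 × 1 = 259.7
  [2.25→2.75]: (218.1+185.6)/2 × 0.5 = 100.925
  [2.75→3.75]: (185.6+134.4)/2 × 1 = 160.0
  [3.75→5.75]: (134.4+70.4)/2 × 2 = 204.8
  Sum = 1192.525 µg/L·h

AUC = 1190 µg/L·h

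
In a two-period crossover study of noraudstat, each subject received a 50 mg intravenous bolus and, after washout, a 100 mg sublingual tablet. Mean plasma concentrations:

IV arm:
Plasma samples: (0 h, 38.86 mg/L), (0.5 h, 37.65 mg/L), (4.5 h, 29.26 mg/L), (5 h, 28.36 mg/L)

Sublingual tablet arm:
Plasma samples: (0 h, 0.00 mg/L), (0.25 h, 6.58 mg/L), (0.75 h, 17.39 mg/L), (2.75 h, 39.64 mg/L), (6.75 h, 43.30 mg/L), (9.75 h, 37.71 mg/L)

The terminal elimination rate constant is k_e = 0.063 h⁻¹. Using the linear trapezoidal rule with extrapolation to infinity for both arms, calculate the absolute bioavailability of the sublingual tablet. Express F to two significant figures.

Trapezoidal AUC_0→5 (IV):
  [0→0.5]: (38.86+37.65)/2 × 0.5 = 19.1275
  [0.5→4.5]: (37.65+29.26)/2 × 4 = 133.82
  [4.5→5]: (29.26+28.36)/2 × 0.5 = 14.405
  Sum = 167.3525 mg/L·h
IV tail: 28.36/0.063 = 450.159; AUC_iv,0→∞ = 167.3525 + 450.159 = 617.5115 mg/L·h
Trapezoidal AUC_0→9.75 (sublingual tablet):
  [0→0.25]: (0.00+6.58)/2 × 0.25 = 0.8225
  [0.25→0.75]: (6.58+17.39)/2 × 0.5 = 5.9925
  [0.75→2.75]: (17.39+39.64)/2 × 2 = 57.03
  [2.75→6.75]: (39.64+43.30)/2 × 4 = 165.88
  [6.75→9.75]: (43.30+37.71)/2 × 3 = 121.515
  Sum = 351.24 mg/L·h
sublingual tablet tail: 37.71/0.063 = 598.571; AUC_ev,0→∞ = 351.24 + 598.571 = 949.811 mg/L·h
F = (AUC_ev/D_ev)/(AUC_iv/D_iv) = (949.811/100)/(617.5115/50) = 9.49811/12.35023 = 0.7691

F = 0.77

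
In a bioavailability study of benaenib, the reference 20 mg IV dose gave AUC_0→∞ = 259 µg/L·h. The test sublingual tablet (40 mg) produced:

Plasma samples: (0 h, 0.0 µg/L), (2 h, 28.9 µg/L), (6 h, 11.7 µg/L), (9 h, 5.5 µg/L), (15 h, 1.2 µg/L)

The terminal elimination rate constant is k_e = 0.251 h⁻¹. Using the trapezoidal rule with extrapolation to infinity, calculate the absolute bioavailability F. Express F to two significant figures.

Trapezoidal AUC_0→15 (sublingual tablet):
  [0→2]: (0.0+28.9)/2 × 2 = 28.9
  [2→6]: (28.9+11.7)/2 × 4 = 81.2
  [6→9]: (11.7+5.5)/2 × 3 = 25.8
  [9→15]: (5.5+1.2)/2 × 6 = 20.1
  Sum = 156.0 µg/L·h
Tail: C_last/k_e = 1.2/0.251 = 4.781
AUC_0→∞ (sublingual tablet) = 156.0 + 4.781 = 160.781 µg/L·h
F = (AUC_ev/D_ev)/(AUC_iv/D_iv) = (160.781/40)/(259/20) = 4.019525/12.95 = 0.3104

F = 0.31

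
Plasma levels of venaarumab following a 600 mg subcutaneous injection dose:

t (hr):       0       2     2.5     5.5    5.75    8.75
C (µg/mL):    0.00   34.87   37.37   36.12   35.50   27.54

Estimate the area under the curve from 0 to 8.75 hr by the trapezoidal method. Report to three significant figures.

AUC = 267 µg/mL·hr

Trapezoidal AUC_0→8.75:
  [0→2]: (0.00+34.87)/2 × 2 = 34.87
  [2→2.5]: (34.87+37.37)/2 × 0.5 = 18.06
  [2.5→5.5]: (37.37+36.12)/2 × 3 = 110.235
  [5.5→5.75]: (36.12+35.50)/2 × 0.25 = 8.9525
  [5.75→8.75]: (35.50+27.54)/2 × 3 = 94.56
  Sum = 266.6775 µg/mL·hr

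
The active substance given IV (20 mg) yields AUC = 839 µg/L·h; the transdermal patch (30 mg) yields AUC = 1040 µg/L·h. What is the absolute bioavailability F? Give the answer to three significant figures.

F = (AUC_ev / D_ev) / (AUC_iv / D_iv)
  = (1040/30) / (839/20)
  = 34.6667 / 41.95 = 0.8264

F = 0.826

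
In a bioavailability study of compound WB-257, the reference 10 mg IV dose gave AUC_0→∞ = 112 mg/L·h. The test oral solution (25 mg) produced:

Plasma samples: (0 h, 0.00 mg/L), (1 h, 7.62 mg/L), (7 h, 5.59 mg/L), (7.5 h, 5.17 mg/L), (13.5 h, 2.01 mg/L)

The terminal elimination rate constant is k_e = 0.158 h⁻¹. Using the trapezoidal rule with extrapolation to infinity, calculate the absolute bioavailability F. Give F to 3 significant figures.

Trapezoidal AUC_0→13.5 (oral solution):
  [0→1]: (0.00+7.62)/2 × 1 = 3.81
  [1→7]: (7.62+5.59)/2 × 6 = 39.63
  [7→7.5]: (5.59+5.17)/2 × 0.5 = 2.69
  [7.5→13.5]: (5.17+2.01)/2 × 6 = 21.54
  Sum = 67.67 mg/L·h
Tail: C_last/k_e = 2.01/0.158 = 12.722
AUC_0→∞ (oral solution) = 67.67 + 12.722 = 80.392 mg/L·h
F = (AUC_ev/D_ev)/(AUC_iv/D_iv) = (80.392/25)/(112/10) = 3.21568/11.2 = 0.2871

F = 0.287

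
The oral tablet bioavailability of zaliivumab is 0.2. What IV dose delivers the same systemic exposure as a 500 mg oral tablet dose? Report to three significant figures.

Systemic exposure from an extravascular dose = F × D_ev, so the equivalent IV dose is F × D_ev.
D_iv = F × D_ev = 0.2 × 500 = 100 mg

D_iv = 100 mg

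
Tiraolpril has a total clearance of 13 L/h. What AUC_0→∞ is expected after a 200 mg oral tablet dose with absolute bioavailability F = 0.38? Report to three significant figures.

AUC = 5.85 mg/L·h

AUC_0→∞ = F × Dose / CL
        = 0.38 × 200 / 13 = 5.84615 mg/L·h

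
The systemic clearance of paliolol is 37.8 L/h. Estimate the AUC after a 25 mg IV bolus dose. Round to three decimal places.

AUC_0→∞ = Dose_iv / CL
        = 25 / 37.8 = 0.661376 mg/L·h

AUC = 0.661 mg/L·h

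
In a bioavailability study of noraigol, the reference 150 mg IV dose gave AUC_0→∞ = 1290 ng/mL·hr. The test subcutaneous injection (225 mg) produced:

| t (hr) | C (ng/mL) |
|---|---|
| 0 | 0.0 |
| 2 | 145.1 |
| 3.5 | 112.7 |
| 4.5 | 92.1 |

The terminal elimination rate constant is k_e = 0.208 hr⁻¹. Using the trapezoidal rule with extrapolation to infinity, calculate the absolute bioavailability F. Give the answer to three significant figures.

Trapezoidal AUC_0→4.5 (subcutaneous injection):
  [0→2]: (0.0+145.1)/2 × 2 = 145.1
  [2→3.5]: (145.1+112.7)/2 × 1.5 = 193.35
  [3.5→4.5]: (112.7+92.1)/2 × 1 = 102.4
  Sum = 440.85 ng/mL·hr
Tail: C_last/k_e = 92.1/0.208 = 442.788
AUC_0→∞ (subcutaneous injection) = 440.85 + 442.788 = 883.638 ng/mL·hr
F = (AUC_ev/D_ev)/(AUC_iv/D_iv) = (883.638/225)/(1290/150) = 3.92728/8.6 = 0.4567

F = 0.457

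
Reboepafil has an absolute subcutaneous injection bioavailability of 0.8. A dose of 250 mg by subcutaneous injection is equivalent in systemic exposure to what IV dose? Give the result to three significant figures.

Systemic exposure from an extravascular dose = F × D_ev, so the equivalent IV dose is F × D_ev.
D_iv = F × D_ev = 0.8 × 250 = 200 mg

D_iv = 200 mg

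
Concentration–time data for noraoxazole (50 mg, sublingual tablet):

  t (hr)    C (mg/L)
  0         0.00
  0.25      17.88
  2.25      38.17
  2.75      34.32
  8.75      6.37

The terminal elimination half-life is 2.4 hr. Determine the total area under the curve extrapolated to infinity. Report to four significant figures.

Trapezoidal AUC_0→8.75:
  [0→0.25]: (0.00+17.88)/2 × 0.25 = 2.235
  [0.25→2.25]: (17.88+38.17)/2 × 2 = 56.05
  [2.25→2.75]: (38.17+34.32)/2 × 0.5 = 18.1225
  [2.75→8.75]: (34.32+6.37)/2 × 6 = 122.07
  Sum = 198.4775 mg/L·hr
k_e = ln2 / t½ = 0.693147 / 2.4 = 0.2888 hr^-1
Extrapolated tail: C_last / k_e = 6.37 / 0.2888 = 22.057
AUC_0→∞ = 198.4775 + 22.057 = 220.5345 mg/L·hr

AUC = 220.5 mg/L·hr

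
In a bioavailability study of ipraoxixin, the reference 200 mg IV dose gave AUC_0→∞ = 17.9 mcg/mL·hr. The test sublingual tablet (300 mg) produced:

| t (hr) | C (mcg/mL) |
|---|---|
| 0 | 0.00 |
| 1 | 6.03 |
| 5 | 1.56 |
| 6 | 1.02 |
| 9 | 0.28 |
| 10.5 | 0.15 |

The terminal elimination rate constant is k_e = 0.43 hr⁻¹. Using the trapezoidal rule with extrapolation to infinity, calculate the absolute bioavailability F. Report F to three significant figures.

F = 0.823

Trapezoidal AUC_0→10.5 (sublingual tablet):
  [0→1]: (0.00+6.03)/2 × 1 = 3.015
  [1→5]: (6.03+1.56)/2 × 4 = 15.18
  [5→6]: (1.56+1.02)/2 × 1 = 1.29
  [6→9]: (1.02+0.28)/2 × 3 = 1.95
  [9→10.5]: (0.28+0.15)/2 × 1.5 = 0.3225
  Sum = 21.7575 mcg/mL·hr
Tail: C_last/k_e = 0.15/0.43 = 0.349
AUC_0→∞ (sublingual tablet) = 21.7575 + 0.349 = 22.1065 mcg/mL·hr
F = (AUC_ev/D_ev)/(AUC_iv/D_iv) = (22.1065/300)/(17.9/200) = 0.0736883/0.0895 = 0.8233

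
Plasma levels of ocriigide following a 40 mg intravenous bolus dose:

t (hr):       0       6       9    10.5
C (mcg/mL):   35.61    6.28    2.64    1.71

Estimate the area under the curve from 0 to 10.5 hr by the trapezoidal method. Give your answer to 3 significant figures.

Trapezoidal AUC_0→10.5:
  [0→6]: (35.61+6.28)/2 × 6 = 125.67
  [6→9]: (6.28+2.64)/2 × 3 = 13.38
  [9→10.5]: (2.64+1.71)/2 × 1.5 = 3.2625
  Sum = 142.3125 mcg/mL·hr

AUC = 142 mcg/mL·hr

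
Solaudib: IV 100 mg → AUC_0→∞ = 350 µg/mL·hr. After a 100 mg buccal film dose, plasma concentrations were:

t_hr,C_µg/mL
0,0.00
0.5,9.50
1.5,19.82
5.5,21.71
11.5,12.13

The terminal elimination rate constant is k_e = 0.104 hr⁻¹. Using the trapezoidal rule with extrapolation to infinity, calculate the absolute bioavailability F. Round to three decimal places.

Trapezoidal AUC_0→11.5 (buccal film):
  [0→0.5]: (0.00+9.50)/2 × 0.5 = 2.375
  [0.5→1.5]: (9.50+19.82)/2 × 1 = 14.66
  [1.5→5.5]: (19.82+21.71)/2 × 4 = 83.06
  [5.5→11.5]: (21.71+12.13)/2 × 6 = 101.52
  Sum = 201.615 µg/mL·hr
Tail: C_last/k_e = 12.13/0.104 = 116.635
AUC_0→∞ (buccal film) = 201.615 + 116.635 = 318.25 µg/mL·hr
F = (AUC_ev/D_ev)/(AUC_iv/D_iv) = (318.25/100)/(350/100) = 3.1825/3.5 = 0.9093

F = 0.909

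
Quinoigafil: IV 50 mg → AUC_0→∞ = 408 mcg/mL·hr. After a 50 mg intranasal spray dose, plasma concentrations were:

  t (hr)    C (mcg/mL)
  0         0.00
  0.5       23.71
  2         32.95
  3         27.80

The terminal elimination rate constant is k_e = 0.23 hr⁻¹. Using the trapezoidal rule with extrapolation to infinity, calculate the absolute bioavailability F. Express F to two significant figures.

Trapezoidal AUC_0→3 (intranasal spray):
  [0→0.5]: (0.00+23.71)/2 × 0.5 = 5.9275
  [0.5→2]: (23.71+32.95)/2 × 1.5 = 42.495
  [2→3]: (32.95+27.80)/2 × 1 = 30.375
  Sum = 78.7975 mcg/mL·hr
Tail: C_last/k_e = 27.80/0.23 = 120.870
AUC_0→∞ (intranasal spray) = 78.7975 + 120.870 = 199.6675 mcg/mL·hr
F = (AUC_ev/D_ev)/(AUC_iv/D_iv) = (199.6675/50)/(408/50) = 3.99335/8.16 = 0.4894

F = 0.49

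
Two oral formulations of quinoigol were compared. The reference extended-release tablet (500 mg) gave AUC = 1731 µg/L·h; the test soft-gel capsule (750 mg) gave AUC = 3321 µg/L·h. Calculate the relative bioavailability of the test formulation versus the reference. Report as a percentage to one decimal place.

F_rel = 127.9%

F_rel = (AUC_test/D_test) / (AUC_ref/D_ref)
      = (3321/750) / (1731/500)
      = 4.428 / 3.462 = 1.2790 = 127.90%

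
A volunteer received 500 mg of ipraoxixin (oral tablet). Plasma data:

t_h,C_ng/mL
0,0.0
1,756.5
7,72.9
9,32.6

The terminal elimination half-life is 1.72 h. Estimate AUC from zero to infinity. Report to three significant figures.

Trapezoidal AUC_0→9:
  [0→1]: (0.0+756.5)/2 × 1 = 378.25
  [1→7]: (756.5+72.9)/2 × 6 = 2488.2
  [7→9]: (72.9+32.6)/2 × 2 = 105.5
  Sum = 2971.95 ng/mL·h
k_e = ln2 / t½ = 0.693147 / 1.72 = 0.4030 h^-1
Extrapolated tail: C_last / k_e = 32.6 / 0.403 = 80.893
AUC_0→∞ = 2971.95 + 80.893 = 3052.843 ng/mL·h

AUC = 3050 ng/mL·h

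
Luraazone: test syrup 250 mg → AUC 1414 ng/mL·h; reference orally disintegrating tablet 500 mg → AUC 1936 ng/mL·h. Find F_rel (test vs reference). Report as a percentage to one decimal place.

F_rel = (AUC_test/D_test) / (AUC_ref/D_ref)
      = (1414/250) / (1936/500)
      = 5.656 / 3.872 = 1.4607 = 146.07%

F_rel = 146.1%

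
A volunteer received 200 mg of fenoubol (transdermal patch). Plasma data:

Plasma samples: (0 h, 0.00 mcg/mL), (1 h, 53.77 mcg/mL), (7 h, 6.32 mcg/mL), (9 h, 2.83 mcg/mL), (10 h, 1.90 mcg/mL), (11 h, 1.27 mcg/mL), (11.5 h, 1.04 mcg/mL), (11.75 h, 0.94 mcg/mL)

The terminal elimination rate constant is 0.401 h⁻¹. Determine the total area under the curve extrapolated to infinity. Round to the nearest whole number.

Trapezoidal AUC_0→11.75:
  [0→1]: (0.00+53.77)/2 × 1 = 26.885
  [1→7]: (53.77+6.32)/2 × 6 = 180.27
  [7→9]: (6.32+2.83)/2 × 2 = 9.15
  [9→10]: (2.83+1.90)/2 × 1 = 2.365
  [10→11]: (1.90+1.27)/2 × 1 = 1.585
  [11→11.5]: (1.27+1.04)/2 × 0.5 = 0.5775
  [11.5→11.75]: (1.04+0.94)/2 × 0.25 = 0.2475
  Sum = 221.08 mcg/mL·h
Extrapolated tail: C_last / k_e = 0.94 / 0.401 = 2.344
AUC_0→∞ = 221.08 + 2.344 = 223.424 mcg/mL·h

AUC = 223 mcg/mL·h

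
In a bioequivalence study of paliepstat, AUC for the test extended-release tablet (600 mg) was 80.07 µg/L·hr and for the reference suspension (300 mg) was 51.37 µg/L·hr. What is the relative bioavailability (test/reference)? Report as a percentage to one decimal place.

F_rel = (AUC_test/D_test) / (AUC_ref/D_ref)
      = (80.07/600) / (51.37/300)
      = 0.13345 / 0.171233 = 0.7793 = 77.93%

F_rel = 77.9%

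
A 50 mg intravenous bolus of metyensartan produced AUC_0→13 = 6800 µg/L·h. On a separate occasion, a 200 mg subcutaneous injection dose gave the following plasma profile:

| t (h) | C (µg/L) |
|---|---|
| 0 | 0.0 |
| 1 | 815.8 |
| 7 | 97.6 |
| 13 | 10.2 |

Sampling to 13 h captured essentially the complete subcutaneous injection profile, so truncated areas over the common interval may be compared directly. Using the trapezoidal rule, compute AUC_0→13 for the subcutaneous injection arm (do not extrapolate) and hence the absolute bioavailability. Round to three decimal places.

Trapezoidal AUC_0→13 (subcutaneous injection):
  [0→1]: (0.0+815.8)/2 × 1 = 407.9
  [1→7]: (815.8+97.6)/2 × 6 = 2740.2
  [7→13]: (97.6+10.2)/2 × 6 = 323.4
  Sum = 3471.5 µg/L·h
F = (AUC_ev/D_ev)/(AUC_iv/D_iv) = (3471.5/200)/(6800/50) = 17.3575/136 = 0.1276

F = 0.128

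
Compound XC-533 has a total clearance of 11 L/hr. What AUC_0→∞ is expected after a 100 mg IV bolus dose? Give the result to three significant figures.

AUC_0→∞ = Dose_iv / CL
        = 100 / 11 = 9.09091 mg/L·hr

AUC = 9.09 mg/L·hr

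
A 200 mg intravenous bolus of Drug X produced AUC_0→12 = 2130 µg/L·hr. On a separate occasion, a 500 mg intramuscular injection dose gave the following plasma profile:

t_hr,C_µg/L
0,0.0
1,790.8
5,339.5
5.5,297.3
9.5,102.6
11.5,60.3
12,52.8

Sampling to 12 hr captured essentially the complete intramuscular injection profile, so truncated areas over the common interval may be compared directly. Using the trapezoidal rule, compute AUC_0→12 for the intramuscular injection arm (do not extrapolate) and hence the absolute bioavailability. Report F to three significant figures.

Trapezoidal AUC_0→12 (intramuscular injection):
  [0→1]: (0.0+790.8)/2 × 1 = 395.4
  [1→5]: (790.8+339.5)/2 × 4 = 2260.6
  [5→5.5]: (339.5+297.3)/2 × 0.5 = 159.2
  [5.5→9.5]: (297.3+102.6)/2 × 4 = 799.8
  [9.5→11.5]: (102.6+60.3)/2 × 2 = 162.9
  [11.5→12]: (60.3+52.8)/2 × 0.5 = 28.275
  Sum = 3806.175 µg/L·hr
F = (AUC_ev/D_ev)/(AUC_iv/D_iv) = (3806.175/500)/(2130/200) = 7.61235/10.65 = 0.7148

F = 0.715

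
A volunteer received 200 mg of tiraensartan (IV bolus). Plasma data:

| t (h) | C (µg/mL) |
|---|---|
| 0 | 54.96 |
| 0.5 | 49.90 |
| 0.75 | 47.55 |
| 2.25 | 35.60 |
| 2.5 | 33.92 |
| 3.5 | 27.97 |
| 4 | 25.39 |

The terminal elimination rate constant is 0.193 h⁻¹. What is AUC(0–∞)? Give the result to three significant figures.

Trapezoidal AUC_0→4:
  [0→0.5]: (54.96+49.90)/2 × 0.5 = 26.215
  [0.5→0.75]: (49.90+47.55)/2 × 0.25 = 12.18125
  [0.75→2.25]: (47.55+35.60)/2 × 1.5 = 62.3625
  [2.25→2.5]: (35.60+33.92)/2 × 0.25 = 8.69
  [2.5→3.5]: (33.92+27.97)/2 × 1 = 30.945
  [3.5→4]: (27.97+25.39)/2 × 0.5 = 13.34
  Sum = 153.73375 µg/mL·h
Extrapolated tail: C_last / k_e = 25.39 / 0.193 = 131.554
AUC_0→∞ = 153.73375 + 131.554 = 285.28775 µg/mL·h

AUC = 285 µg/mL·h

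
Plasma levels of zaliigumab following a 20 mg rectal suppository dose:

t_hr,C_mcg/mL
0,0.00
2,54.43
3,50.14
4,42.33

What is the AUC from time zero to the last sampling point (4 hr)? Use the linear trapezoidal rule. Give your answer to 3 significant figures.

AUC = 153 mcg/mL·hr

Trapezoidal AUC_0→4:
  [0→2]: (0.00+54.43)/2 × 2 = 54.43
  [2→3]: (54.43+50.14)/2 × 1 = 52.285
  [3→4]: (50.14+42.33)/2 × 1 = 46.235
  Sum = 152.95 mcg/mL·hr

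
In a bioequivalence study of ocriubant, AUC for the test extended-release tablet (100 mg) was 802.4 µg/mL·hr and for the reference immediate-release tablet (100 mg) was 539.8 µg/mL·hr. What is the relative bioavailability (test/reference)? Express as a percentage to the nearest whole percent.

F_rel = (AUC_test/D_test) / (AUC_ref/D_ref)
      = (802.4/100) / (539.8/100)
      = 8.024 / 5.398 = 1.4865 = 148.65%

F_rel = 149%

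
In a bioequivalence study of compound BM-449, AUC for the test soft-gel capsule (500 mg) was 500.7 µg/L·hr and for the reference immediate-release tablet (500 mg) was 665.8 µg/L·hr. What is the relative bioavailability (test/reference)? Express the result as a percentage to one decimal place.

F_rel = 75.2%

F_rel = (AUC_test/D_test) / (AUC_ref/D_ref)
      = (500.7/500) / (665.8/500)
      = 1.0014 / 1.3316 = 0.7520 = 75.20%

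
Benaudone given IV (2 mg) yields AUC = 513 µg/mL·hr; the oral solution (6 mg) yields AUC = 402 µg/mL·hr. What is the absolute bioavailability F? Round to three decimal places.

F = 0.261

F = (AUC_ev / D_ev) / (AUC_iv / D_iv)
  = (402/6) / (513/2)
  = 67 / 256.5 = 0.2612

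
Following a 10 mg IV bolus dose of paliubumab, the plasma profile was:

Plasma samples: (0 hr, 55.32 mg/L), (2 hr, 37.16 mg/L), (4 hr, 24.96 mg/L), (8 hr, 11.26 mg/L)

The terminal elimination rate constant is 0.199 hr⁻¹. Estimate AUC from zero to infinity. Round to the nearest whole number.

Trapezoidal AUC_0→8:
  [0→2]: (55.32+37.16)/2 × 2 = 92.48
  [2→4]: (37.16+24.96)/2 × 2 = 62.12
  [4→8]: (24.96+11.26)/2 × 4 = 72.44
  Sum = 227.04 mg/L·hr
Extrapolated tail: C_last / k_e = 11.26 / 0.199 = 56.583
AUC_0→∞ = 227.04 + 56.583 = 283.623 mg/L·hr

AUC = 284 mg/L·hr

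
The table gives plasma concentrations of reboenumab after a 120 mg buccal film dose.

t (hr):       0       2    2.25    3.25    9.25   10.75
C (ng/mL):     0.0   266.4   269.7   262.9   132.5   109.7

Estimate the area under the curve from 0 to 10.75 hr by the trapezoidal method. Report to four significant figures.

AUC = 1968 ng/mL·hr

Trapezoidal AUC_0→10.75:
  [0→2]: (0.0+266.4)/2 × 2 = 266.4
  [2→2.25]: (266.4+269.7)/2 × 0.25 = 67.0125
  [2.25→3.25]: (269.7+262.9)/2 × 1 = 266.3
  [3.25→9.25]: (262.9+132.5)/2 × 6 = 1186.2
  [9.25→10.75]: (132.5+109.7)/2 × 1.5 = 181.65
  Sum = 1967.5625 ng/mL·hr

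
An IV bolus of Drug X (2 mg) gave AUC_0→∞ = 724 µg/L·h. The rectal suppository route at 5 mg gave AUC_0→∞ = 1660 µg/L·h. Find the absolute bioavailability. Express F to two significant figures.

F = (AUC_ev / D_ev) / (AUC_iv / D_iv)
  = (1660/5) / (724/2)
  = 332 / 362 = 0.9171

F = 0.92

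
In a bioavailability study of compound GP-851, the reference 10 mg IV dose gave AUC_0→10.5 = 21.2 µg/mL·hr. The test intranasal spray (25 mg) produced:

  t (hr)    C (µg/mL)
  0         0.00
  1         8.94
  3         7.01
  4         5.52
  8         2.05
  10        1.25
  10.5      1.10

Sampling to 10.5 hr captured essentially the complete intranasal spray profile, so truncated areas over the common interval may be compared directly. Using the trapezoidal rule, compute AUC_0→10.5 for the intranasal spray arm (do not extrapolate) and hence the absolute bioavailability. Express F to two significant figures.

Trapezoidal AUC_0→10.5 (intranasal spray):
  [0→1]: (0.00+8.94)/2 × 1 = 4.47
  [1→3]: (8.94+7.01)/2 × 2 = 15.95
  [3→4]: (7.01+5.52)/2 × 1 = 6.265
  [4→8]: (5.52+2.05)/2 × 4 = 15.14
  [8→10]: (2.05+1.25)/2 × 2 = 3.3
  [10→10.5]: (1.25+1.10)/2 × 0.5 = 0.5875
  Sum = 45.7125 µg/mL·hr
F = (AUC_ev/D_ev)/(AUC_iv/D_iv) = (45.7125/25)/(21.2/10) = 1.8285/2.12 = 0.8625

F = 0.86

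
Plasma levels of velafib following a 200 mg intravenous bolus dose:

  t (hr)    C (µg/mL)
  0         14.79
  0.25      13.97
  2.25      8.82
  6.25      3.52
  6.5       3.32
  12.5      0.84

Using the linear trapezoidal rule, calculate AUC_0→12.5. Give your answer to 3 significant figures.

Trapezoidal AUC_0→12.5:
  [0→0.25]: (14.79+13.97)/2 × 0.25 = 3.595
  [0.25→2.25]: (13.97+8.82)/2 × 2 = 22.79
  [2.25→6.25]: (8.82+3.52)/2 × 4 = 24.68
  [6.25→6.5]: (3.52+3.32)/2 × 0.25 = 0.855
  [6.5→12.5]: (3.32+0.84)/2 × 6 = 12.48
  Sum = 64.4 µg/mL·hr

AUC = 64.4 µg/mL·hr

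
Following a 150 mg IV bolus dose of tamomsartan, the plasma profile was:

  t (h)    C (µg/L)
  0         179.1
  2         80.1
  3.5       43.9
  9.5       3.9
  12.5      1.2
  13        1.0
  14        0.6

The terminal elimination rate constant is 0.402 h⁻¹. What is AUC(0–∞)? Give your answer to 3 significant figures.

Trapezoidal AUC_0→14:
  [0→2]: (179.1+80.1)/2 × 2 = 259.2
  [2→3.5]: (80.1+43.9)/2 × 1.5 = 93.0
  [3.5→9.5]: (43.9+3.9)/2 × 6 = 143.4
  [9.5→12.5]: (3.9+1.2)/2 × 3 = 7.65
  [12.5→13]: (1.2+1.0)/2 × 0.5 = 0.55
  [13→14]: (1.0+0.6)/2 × 1 = 0.8
  Sum = 504.6 µg/L·h
Extrapolated tail: C_last / k_e = 0.6 / 0.402 = 1.493
AUC_0→∞ = 504.6 + 1.493 = 506.093 µg/L·h

AUC = 506 µg/L·h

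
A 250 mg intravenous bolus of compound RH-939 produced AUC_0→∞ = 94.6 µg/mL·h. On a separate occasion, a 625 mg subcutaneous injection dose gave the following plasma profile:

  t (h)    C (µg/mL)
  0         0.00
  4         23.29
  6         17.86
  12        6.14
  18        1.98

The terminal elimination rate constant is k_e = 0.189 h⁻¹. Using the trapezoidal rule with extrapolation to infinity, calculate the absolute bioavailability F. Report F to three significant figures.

Trapezoidal AUC_0→18 (subcutaneous injection):
  [0→4]: (0.00+23.29)/2 × 4 = 46.58
  [4→6]: (23.29+17.86)/2 × 2 = 41.15
  [6→12]: (17.86+6.14)/2 × 6 = 72.0
  [12→18]: (6.14+1.98)/2 × 6 = 24.36
  Sum = 184.09 µg/mL·h
Tail: C_last/k_e = 1.98/0.189 = 10.476
AUC_0→∞ (subcutaneous injection) = 184.09 + 10.476 = 194.566 µg/mL·h
F = (AUC_ev/D_ev)/(AUC_iv/D_iv) = (194.566/625)/(94.6/250) = 0.3113056/0.3784 = 0.8227

F = 0.823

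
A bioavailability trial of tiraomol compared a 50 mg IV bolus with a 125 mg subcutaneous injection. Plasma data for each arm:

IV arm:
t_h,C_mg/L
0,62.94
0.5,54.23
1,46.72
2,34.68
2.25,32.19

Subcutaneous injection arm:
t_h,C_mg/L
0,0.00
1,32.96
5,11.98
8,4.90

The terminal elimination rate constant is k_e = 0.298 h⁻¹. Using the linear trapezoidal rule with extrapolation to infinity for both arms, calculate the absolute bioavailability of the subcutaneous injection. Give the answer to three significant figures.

Trapezoidal AUC_0→2.25 (IV):
  [0→0.5]: (62.94+54.23)/2 × 0.5 = 29.2925
  [0.5→1]: (54.23+46.72)/2 × 0.5 = 25.2375
  [1→2]: (46.72+34.68)/2 × 1 = 40.7
  [2→2.25]: (34.68+32.19)/2 × 0.25 = 8.35875
  Sum = 103.58875 mg/L·h
IV tail: 32.19/0.298 = 108.020; AUC_iv,0→∞ = 103.58875 + 108.020 = 211.60875 mg/L·h
Trapezoidal AUC_0→8 (subcutaneous injection):
  [0→1]: (0.00+32.96)/2 × 1 = 16.48
  [1→5]: (32.96+11.98)/2 × 4 = 89.88
  [5→8]: (11.98+4.90)/2 × 3 = 25.32
  Sum = 131.68 mg/L·h
subcutaneous injection tail: 4.90/0.298 = 16.443; AUC_ev,0→∞ = 131.68 + 16.443 = 148.123 mg/L·h
F = (AUC_ev/D_ev)/(AUC_iv/D_iv) = (148.123/125)/(211.60875/50) = 1.184984/4.232175 = 0.2800

F = 0.280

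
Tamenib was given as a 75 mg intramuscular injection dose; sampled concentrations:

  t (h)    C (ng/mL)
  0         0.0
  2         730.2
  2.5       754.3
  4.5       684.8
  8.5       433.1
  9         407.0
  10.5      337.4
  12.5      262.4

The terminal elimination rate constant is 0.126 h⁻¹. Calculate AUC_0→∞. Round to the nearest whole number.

Trapezoidal AUC_0→12.5:
  [0→2]: (0.0+730.2)/2 × 2 = 730.2
  [2→2.5]: (730.2+754.3)/2 × 0.5 = 371.125
  [2.5→4.5]: (754.3+684.8)/2 × 2 = 1439.1
  [4.5→8.5]: (684.8+433.1)/2 × 4 = 2235.8
  [8.5→9]: (433.1+407.0)/2 × 0.5 = 210.025
  [9→10.5]: (407.0+337.4)/2 × 1.5 = 558.3
  [10.5→12.5]: (337.4+262.4)/2 × 2 = 599.8
  Sum = 6144.35 ng/mL·h
Extrapolated tail: C_last / k_e = 262.4 / 0.126 = 2082.540
AUC_0→∞ = 6144.35 + 2082.540 = 8226.89 ng/mL·h

AUC = 8227 ng/mL·h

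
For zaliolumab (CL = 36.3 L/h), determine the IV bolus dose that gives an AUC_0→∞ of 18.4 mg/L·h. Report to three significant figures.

Dose_iv = CL × AUC_0→∞
     = 36.3 × 18.4 = 667.92 mg

Dose = 668 mg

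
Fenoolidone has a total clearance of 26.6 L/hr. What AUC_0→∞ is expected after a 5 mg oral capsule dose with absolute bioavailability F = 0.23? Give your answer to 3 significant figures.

AUC_0→∞ = F × Dose / CL
        = 0.23 × 5 / 26.6 = 0.0432331 mg/L·hr

AUC = 0.0432 mg/L·hr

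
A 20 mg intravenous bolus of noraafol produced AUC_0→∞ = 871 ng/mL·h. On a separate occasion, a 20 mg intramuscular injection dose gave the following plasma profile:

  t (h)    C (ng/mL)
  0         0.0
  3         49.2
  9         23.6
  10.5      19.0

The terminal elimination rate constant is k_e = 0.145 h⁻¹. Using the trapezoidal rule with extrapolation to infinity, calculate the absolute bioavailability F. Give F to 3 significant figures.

Trapezoidal AUC_0→10.5 (intramuscular injection):
  [0→3]: (0.0+49.2)/2 × 3 = 73.8
  [3→9]: (49.2+23.6)/2 × 6 = 218.4
  [9→10.5]: (23.6+19.0)/2 × 1.5 = 31.95
  Sum = 324.15 ng/mL·h
Tail: C_last/k_e = 19.0/0.145 = 131.034
AUC_0→∞ (intramuscular injection) = 324.15 + 131.034 = 455.184 ng/mL·h
F = (AUC_ev/D_ev)/(AUC_iv/D_iv) = (455.184/20)/(871/20) = 22.7592/43.55 = 0.5226

F = 0.523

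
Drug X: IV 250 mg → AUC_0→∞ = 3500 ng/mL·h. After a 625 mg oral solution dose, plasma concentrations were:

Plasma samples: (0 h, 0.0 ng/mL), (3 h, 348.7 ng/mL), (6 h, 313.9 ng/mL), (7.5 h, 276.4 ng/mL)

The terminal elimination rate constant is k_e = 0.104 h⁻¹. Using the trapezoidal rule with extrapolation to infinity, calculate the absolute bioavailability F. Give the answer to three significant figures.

Trapezoidal AUC_0→7.5 (oral solution):
  [0→3]: (0.0+348.7)/2 × 3 = 523.05
  [3→6]: (348.7+313.9)/2 × 3 = 993.9
  [6→7.5]: (313.9+276.4)/2 × 1.5 = 442.725
  Sum = 1959.675 ng/mL·h
Tail: C_last/k_e = 276.4/0.104 = 2657.692
AUC_0→∞ (oral solution) = 1959.675 + 2657.692 = 4617.367 ng/mL·h
F = (AUC_ev/D_ev)/(AUC_iv/D_iv) = (4617.367/625)/(3500/250) = 7.3877872/14 = 0.5277

F = 0.528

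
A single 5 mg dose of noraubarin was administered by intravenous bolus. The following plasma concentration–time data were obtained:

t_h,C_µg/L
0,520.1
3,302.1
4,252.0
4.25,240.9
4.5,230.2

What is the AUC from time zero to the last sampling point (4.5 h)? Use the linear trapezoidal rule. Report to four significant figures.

AUC = 1631 µg/L·h

Trapezoidal AUC_0→4.5:
  [0→3]: (520.1+302.1)/2 × 3 = 1233.3
  [3→4]: (302.1+252.0)/2 × 1 = 277.05
  [4→4.25]: (252.0+240.9)/2 × 0.25 = 61.6125
  [4.25→4.5]: (240.9+230.2)/2 × 0.25 = 58.8875
  Sum = 1630.85 µg/L·h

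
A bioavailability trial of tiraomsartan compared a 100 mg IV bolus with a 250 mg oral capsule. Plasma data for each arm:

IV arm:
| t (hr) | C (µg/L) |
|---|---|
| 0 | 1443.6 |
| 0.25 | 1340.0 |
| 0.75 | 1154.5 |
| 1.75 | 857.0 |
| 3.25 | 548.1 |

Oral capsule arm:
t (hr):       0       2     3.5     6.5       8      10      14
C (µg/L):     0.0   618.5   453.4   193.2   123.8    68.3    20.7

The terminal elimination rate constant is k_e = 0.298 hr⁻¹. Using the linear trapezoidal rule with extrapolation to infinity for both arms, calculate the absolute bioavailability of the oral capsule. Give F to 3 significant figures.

Trapezoidal AUC_0→3.25 (IV):
  [0→0.25]: (1443.6+1340.0)/2 × 0.25 = 347.95
  [0.25→0.75]: (1340.0+1154.5)/2 × 0.5 = 623.625
  [0.75→1.75]: (1154.5+857.0)/2 × 1 = 1005.75
  [1.75→3.25]: (857.0+548.1)/2 × 1.5 = 1053.825
  Sum = 3031.15 µg/L·hr
IV tail: 548.1/0.298 = 1839.262; AUC_iv,0→∞ = 3031.15 + 1839.262 = 4870.412 µg/L·hr
Trapezoidal AUC_0→14 (oral capsule):
  [0→2]: (0.0+618.5)/2 × 2 = 618.5
  [2→3.5]: (618.5+453.4)/2 × 1.5 = 803.925
  [3.5→6.5]: (453.4+193.2)/2 × 3 = 969.9
  [6.5→8]: (193.2+123.8)/2 × 1.5 = 237.75
  [8→10]: (123.8+68.3)/2 × 2 = 192.1
  [10→14]: (68.3+20.7)/2 × 4 = 178.0
  Sum = 3000.175 µg/L·hr
oral capsule tail: 20.7/0.298 = 69.463; AUC_ev,0→∞ = 3000.175 + 69.463 = 3069.638 µg/L·hr
F = (AUC_ev/D_ev)/(AUC_iv/D_iv) = (3069.638/250)/(4870.412/100) = 12.278552/48.70412 = 0.2521

F = 0.252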